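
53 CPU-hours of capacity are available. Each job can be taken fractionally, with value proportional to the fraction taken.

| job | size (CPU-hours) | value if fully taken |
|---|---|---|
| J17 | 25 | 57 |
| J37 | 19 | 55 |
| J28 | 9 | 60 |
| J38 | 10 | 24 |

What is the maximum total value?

Rank by value-to-size ratio: J28 60/9≈6.67, J37 55/19≈2.89, J38 24/10≈2.4, J17 57/25≈2.28.
All 9 CPU-hours of J28 fit (value 60) — 44 remain.
All 19 CPU-hours of J37 fit (value 55) — 25 remain.
J38: take in full, 10 CPU-hours for value 24 — 15 left.
Fill the last 15 CPU-hours with part of J17: 15/25 of it earns 34.2.
Total value = 173.2.

173.2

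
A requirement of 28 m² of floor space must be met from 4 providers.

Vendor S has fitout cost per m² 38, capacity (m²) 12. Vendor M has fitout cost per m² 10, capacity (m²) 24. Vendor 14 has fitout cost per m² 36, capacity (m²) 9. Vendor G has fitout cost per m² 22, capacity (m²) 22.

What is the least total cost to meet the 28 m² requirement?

Fill from the cheapest provider first.
Vendor M at 10: take all 24 m² → 4 still needed.
Take 4 from Vendor G at 22 to finish.
Vendor 14, Vendor S: unused.
Cost = 24×10 + 4×22 = 328.

328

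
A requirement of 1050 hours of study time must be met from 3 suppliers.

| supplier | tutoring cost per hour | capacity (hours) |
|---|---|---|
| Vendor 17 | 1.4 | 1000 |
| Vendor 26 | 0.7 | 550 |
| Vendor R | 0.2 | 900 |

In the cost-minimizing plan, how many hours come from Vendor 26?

150

Fill from the cheapest supplier first.
Vendor R at 0.2: take all 900 hours ; 150 still needed.
Take 150 from Vendor 26 at 0.7 to finish.
Vendor 17: unused.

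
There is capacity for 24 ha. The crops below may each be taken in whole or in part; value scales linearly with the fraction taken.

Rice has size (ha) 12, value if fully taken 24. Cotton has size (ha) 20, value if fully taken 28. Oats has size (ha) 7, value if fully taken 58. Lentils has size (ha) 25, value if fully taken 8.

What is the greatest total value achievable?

Sort by value density: Oats 58/7≈8.29, Rice 24/12≈2, Cotton 28/20≈1.4, Lentils 8/25≈0.32.
All 7 ha of Oats fit (value 58) — 17 remain.
Take all of Rice (12 ha, value 24) — 5 ha left.
5 ha left: a 5/20 share of Cotton gives 28×5/20 = 7.
Total value = 89.

89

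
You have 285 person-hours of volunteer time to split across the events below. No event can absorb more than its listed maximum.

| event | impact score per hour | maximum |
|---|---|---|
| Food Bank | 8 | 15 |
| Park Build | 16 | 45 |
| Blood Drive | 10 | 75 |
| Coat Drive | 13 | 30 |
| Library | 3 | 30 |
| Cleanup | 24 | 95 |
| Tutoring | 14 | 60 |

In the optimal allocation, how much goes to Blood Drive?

Order the events by impact score per hour: Cleanup 24 > Park Build 16 > Tutoring 14 > Coat Drive 13 > Blood Drive 10 > Food Bank 8 > Library 3.
Cleanup takes 95 to reach its cap of 95 → 190 left.
Park Build: +45 to 45 (cap) → 145 left.
Tutoring: +60 to 60 (cap) → 85 left.
Give Coat Drive 30 to hit its cap of 30 → 55 left.
Blood Drive: +55 (room for 75) → 55. Pool exhausted.

55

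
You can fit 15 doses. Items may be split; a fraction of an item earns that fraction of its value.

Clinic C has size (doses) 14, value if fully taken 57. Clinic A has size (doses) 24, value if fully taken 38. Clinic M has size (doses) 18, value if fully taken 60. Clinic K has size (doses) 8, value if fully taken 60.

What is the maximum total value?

Best value per unit of size first: Clinic K 60/8≈7.5, Clinic C 57/14≈4.07, Clinic M 60/18≈3.33, Clinic A 38/24≈1.58.
All 8 doses of Clinic K fit (value 60) → 7 remain.
Only 7 doses remain; take 7/14 of Clinic C for value 57×7/14 = 28.5.
Total value = 88.5.

88.5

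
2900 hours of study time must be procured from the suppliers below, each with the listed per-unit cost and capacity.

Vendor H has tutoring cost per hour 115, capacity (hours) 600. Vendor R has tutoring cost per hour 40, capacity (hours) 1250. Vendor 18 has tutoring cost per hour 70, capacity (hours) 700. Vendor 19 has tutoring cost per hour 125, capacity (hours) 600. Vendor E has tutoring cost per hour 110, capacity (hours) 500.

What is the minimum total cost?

Cheapest first:
Vendor R (40): use full 1250 → 1650 hours to go.
Vendor 18 at 70: take all 700 hours → 950 still needed.
Vendor E at 110: take all 500 hours → 450 still needed.
Vendor H at 115: take 450 of its 600 → requirement met.
Vendor 19: unused.
Cost = 1250×40 + 700×70 + 500×110 + 450×115 = 205750.

205750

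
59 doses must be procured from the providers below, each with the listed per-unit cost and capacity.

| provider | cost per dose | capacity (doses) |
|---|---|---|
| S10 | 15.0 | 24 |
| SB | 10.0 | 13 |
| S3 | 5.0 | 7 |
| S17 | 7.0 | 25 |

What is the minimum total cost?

550

Fill from the cheapest provider first.
Take 7 from S3 at 5.0 ; need 52 more.
S17 (7.0): use full 25 ; 27 doses to go.
SB (10.0): use full 13 ; 14 doses to go.
Take 14 from S10 at 15.0 to finish.
Cost = 7×5.0 + 25×7.0 + 13×10.0 + 14×15.0 = 550.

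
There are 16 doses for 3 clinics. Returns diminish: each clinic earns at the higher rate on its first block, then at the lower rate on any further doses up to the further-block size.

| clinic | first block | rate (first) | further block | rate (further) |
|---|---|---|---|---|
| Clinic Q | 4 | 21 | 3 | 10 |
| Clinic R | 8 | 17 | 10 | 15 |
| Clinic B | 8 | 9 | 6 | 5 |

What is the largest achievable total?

280

Treat each block as its own option and order by rate: Clinic Q/T1 21 > Clinic R/T1 17 > Clinic R/T2 15 > Clinic Q/T2 10 > Clinic B/T1 9 > Clinic B/T2 5.
Clinic Q/T1 (21): +4 ; 12 left.
Clinic R T1 at 17: fill all 8 ; 4 left.
Clinic R/T2: +4 of 10 at 15; pool empty.
Total = 21×4 + 17×8 + 15×4 = 280.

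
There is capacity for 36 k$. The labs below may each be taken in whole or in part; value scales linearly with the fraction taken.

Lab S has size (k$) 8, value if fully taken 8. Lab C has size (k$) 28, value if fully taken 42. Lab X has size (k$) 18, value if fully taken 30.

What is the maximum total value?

Best value per unit of size first: Lab X 30/18≈1.67, Lab C 42/28≈1.5, Lab S 8/8≈1.
Take all of Lab X (18 k$, value 30) — 18 k$ left.
Fill the last 18 k$ with part of Lab C: 18/28 of it earns 27.
Total value = 57.

57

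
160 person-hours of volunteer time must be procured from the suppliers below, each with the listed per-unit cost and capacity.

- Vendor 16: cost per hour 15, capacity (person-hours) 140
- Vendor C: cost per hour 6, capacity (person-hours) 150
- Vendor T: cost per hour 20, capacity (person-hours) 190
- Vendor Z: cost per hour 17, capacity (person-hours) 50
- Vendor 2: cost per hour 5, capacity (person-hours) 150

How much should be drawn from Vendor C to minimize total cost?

Fill from the cheapest supplier first.
Take 150 from Vendor 2 at 5 ; need 10 more.
Take 10 from Vendor C at 6 to finish.
Vendor 16, Vendor Z, Vendor T: unused.

10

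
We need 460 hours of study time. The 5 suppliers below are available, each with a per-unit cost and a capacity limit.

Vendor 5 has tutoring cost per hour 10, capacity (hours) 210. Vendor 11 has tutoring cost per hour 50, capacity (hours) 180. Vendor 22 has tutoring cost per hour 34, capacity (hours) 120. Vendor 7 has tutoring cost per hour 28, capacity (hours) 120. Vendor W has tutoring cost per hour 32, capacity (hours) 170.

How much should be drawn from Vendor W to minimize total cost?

Use suppliers in increasing cost order.
Take 210 from Vendor 5 at 10 — need 250 more.
Take 120 from Vendor 7 at 28 — need 130 more.
Take 130 from Vendor W at 32 to finish.
Vendor 22, Vendor 11: unused.

130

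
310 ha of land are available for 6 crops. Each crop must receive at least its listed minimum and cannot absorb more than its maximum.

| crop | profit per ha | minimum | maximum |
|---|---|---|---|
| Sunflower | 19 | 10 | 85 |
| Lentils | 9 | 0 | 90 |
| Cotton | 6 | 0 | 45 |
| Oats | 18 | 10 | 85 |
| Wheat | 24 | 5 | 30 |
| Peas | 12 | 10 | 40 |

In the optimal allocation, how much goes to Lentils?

70

Meeting every minimum uses 10+0+0+10+5+10 = 35 ha, leaving 275.
Order the crops by profit per ha: Wheat 24 > Sunflower 19 > Oats 18 > Peas 12 > Lentils 9 > Cotton 6.
Give Wheat 25 more to hit its cap of 30 — 250 left.
Sunflower takes 75 more to reach its cap of 85 — 175 left.
Give Oats 75 more to hit its cap of 85 — 100 left.
Peas takes 30 more to reach its cap of 40 — 70 left.
Lentils has room for 90 more but only 70 remain, so it gets 70.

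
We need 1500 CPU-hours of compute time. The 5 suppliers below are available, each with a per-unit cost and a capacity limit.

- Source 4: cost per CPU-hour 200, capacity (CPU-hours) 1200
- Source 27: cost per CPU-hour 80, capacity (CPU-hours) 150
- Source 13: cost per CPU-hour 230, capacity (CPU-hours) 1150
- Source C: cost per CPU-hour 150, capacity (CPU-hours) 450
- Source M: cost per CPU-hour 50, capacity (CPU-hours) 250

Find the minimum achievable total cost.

222000

Use suppliers in increasing cost order.
Source M at 50: take all 250 CPU-hours — 1250 still needed.
Source 27 at 80: take all 150 CPU-hours — 1100 still needed.
Take 450 from Source C at 150 — need 650 more.
Source 4 (200): take the remaining 650 — done.
Source 13: unused.
Cost = 250×50 + 150×80 + 450×150 + 650×200 = 222000.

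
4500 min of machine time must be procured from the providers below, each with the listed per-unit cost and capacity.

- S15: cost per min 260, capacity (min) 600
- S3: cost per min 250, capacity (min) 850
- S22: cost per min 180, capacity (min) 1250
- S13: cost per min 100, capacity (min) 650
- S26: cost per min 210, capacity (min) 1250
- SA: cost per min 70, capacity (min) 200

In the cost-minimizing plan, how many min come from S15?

Cheapest first:
Take 200 from SA at 70 → need 4300 more.
S13 (100): use full 650 → 3650 min to go.
Take 1250 from S22 at 180 → need 2400 more.
Take 1250 from S26 at 210 → need 1150 more.
S3 (250): use full 850 → 300 min to go.
Take 300 from S15 at 260 to finish.

300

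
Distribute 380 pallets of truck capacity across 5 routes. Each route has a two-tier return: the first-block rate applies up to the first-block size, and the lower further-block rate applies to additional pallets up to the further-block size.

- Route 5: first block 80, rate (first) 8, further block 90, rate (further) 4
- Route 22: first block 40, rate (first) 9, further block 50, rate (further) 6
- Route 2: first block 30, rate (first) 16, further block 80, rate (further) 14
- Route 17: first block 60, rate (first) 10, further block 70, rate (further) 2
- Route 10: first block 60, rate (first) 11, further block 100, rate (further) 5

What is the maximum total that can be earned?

Rank every tier by rate: Route 2/first 16 > Route 2/second 14 > Route 10/first 11 > Route 17/first 10 > Route 22/first 9 > Route 5/first 8 > Route 22/second 6 > Route 10/second 5 > Route 5/second 4 > Route 17/second 2.
Fill Route 2 first block (30 at 16) ; 350 left.
Route 2/second (14): +80 ; 270 left.
Route 10 first at 11: fill all 60 ; 210 left.
Route 17/first (10): +60 ; 150 left.
Route 22 first at 9: fill all 40 ; 110 left.
Route 5/first (8): +80 ; 30 left.
Route 22 second at 6: only 30 left, fill 30.
Total = 16×30 + 14×80 + 11×60 + 10×60 + 9×40 + 8×80 + 6×30 = 4040.

4040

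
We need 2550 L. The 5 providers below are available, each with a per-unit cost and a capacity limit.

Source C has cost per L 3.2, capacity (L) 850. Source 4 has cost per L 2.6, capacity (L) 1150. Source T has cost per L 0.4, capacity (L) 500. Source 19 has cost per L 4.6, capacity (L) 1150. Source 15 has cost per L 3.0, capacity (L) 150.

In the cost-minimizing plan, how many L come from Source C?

750

Fill from the cheapest provider first.
Source T at 0.4: take all 500 L — 2050 still needed.
Source 4 at 2.6: take all 1150 L — 900 still needed.
Source 15 (3.0): use full 150 — 750 L to go.
Source C at 3.2: take 750 of its 850 — requirement met.
Source 19: unused.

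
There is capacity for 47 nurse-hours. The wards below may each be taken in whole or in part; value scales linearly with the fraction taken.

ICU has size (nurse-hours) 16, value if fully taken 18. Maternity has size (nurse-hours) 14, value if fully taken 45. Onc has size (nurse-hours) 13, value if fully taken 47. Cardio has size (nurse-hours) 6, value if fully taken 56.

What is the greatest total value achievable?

Rank by value-to-size ratio: Cardio 56/6≈9.33, Onc 47/13≈3.62, Maternity 45/14≈3.21, ICU 18/16≈1.12.
Take all of Cardio (6 nurse-hours, value 56) — 41 nurse-hours left.
Onc: take in full, 13 nurse-hours for value 47 — 28 left.
Maternity: take in full, 14 nurse-hours for value 45 — 14 left.
Fill the last 14 nurse-hours with part of ICU: 14/16 of it earns 15.75.
Total value = 163.75.

163.75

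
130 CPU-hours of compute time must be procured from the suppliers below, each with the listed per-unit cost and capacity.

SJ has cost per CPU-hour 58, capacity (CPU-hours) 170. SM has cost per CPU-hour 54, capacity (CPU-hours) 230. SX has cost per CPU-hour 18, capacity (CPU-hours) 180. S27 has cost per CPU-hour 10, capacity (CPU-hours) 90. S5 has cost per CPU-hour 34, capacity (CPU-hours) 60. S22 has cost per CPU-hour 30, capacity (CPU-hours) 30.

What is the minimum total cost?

1620

Cheapest first:
S27 at 10: take all 90 CPU-hours ; 40 still needed.
SX (18): take the remaining 40 ; done.
S22, S5, SM, SJ: unused.
Cost = 90×10 + 40×18 = 1620.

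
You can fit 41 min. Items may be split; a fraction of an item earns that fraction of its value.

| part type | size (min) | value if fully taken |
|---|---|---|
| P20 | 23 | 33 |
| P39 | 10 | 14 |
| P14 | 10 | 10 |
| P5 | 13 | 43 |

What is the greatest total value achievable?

Sort by value density: P5 43/13≈3.31, P20 33/23≈1.43, P39 14/10≈1.4, P14 10/10≈1.
Take all of P5 (13 min, value 43) → 28 min left.
P20: take in full, 23 min for value 33 → 5 left.
Fill the last 5 min with part of P39: 5/10 of it earns 7.
Total value = 83.

83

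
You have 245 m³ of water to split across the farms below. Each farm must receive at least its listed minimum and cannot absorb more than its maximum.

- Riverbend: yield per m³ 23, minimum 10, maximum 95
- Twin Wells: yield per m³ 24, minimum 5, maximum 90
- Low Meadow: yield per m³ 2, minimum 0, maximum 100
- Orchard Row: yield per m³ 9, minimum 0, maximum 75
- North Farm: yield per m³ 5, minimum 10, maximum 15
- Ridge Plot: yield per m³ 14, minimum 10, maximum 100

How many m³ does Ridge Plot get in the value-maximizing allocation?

Meeting every minimum uses 10+5+0+0+10+10 = 35 m³, leaving 210.
Highest yield per m³ first: Twin Wells 24 > Riverbend 23 > Ridge Plot 14 > Orchard Row 9 > North Farm 5 > Low Meadow 2.
Twin Wells: +85 to 90 (cap) → 125 left.
Riverbend: +85 to 95 (cap) → 40 left.
Only 40 left; Ridge Plot takes them to reach 50.

50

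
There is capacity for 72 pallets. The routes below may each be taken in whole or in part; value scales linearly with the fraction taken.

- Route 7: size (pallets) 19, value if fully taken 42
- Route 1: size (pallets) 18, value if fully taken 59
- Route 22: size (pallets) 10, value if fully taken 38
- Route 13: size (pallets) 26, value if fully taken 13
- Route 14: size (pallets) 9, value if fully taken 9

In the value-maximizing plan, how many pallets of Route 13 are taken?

Sort by value density: Route 22 38/10≈3.8, Route 1 59/18≈3.28, Route 7 42/19≈2.21, Route 14 9/9≈1, Route 13 13/26≈0.5.
Take all of Route 22 (10 pallets, value 38) — 62 pallets left.
Take all of Route 1 (18 pallets, value 59) — 44 pallets left.
Take all of Route 7 (19 pallets, value 42) — 25 pallets left.
Route 14: take in full, 9 pallets for value 9 — 16 left.
Only 16 pallets remain; take 16/26 of Route 13 for value 13×16/26 = 8.

16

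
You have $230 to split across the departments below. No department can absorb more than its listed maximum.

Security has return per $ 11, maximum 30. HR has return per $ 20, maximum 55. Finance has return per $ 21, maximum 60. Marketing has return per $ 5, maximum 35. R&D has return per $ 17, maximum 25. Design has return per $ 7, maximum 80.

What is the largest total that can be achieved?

3535

Order the departments by return per $: Finance 21 > HR 20 > R&D 17 > Security 11 > Design 7 > Marketing 5.
Give Finance 60 to hit its cap of 60 — 170 left.
Give HR 55 to hit its cap of 55 — 115 left.
Give R&D 25 to hit its cap of 25 — 90 left.
Security takes 30 to reach its cap of 30 — 60 left.
Design: +60 (room for 80) → 60. Pool exhausted.
Total = 11×30 + 20×55 + 21×60 + 17×25 + 7×60 = 3535.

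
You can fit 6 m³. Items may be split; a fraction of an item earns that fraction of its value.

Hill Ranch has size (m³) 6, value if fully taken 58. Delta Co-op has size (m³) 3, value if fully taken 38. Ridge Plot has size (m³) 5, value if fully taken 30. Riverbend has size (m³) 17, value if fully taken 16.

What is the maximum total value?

67

Sort by value density: Delta Co-op 38/3≈12.7, Hill Ranch 58/6≈9.67, Ridge Plot 30/5≈6, Riverbend 16/17≈0.941.
Take all of Delta Co-op (3 m³, value 38) ; 3 m³ left.
Only 3 m³ remain; take 3/6 of Hill Ranch for value 58×3/6 = 29.
Total value = 67.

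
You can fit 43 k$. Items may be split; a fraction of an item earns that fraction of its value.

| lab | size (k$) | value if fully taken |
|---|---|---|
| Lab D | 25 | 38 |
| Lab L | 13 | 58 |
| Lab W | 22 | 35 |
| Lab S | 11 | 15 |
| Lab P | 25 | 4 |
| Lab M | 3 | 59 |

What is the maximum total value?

159.6

Rank by value-to-size ratio: Lab M 59/3≈19.7, Lab L 58/13≈4.46, Lab W 35/22≈1.59, Lab D 38/25≈1.52, Lab S 15/11≈1.36, Lab P 4/25≈0.16.
All 3 k$ of Lab M fit (value 59) → 40 remain.
Lab L: take in full, 13 k$ for value 58 → 27 left.
All 22 k$ of Lab W fit (value 35) → 5 remain.
Only 5 k$ remain; take 5/25 of Lab D for value 38×5/25 = 7.6.
Total value = 159.6.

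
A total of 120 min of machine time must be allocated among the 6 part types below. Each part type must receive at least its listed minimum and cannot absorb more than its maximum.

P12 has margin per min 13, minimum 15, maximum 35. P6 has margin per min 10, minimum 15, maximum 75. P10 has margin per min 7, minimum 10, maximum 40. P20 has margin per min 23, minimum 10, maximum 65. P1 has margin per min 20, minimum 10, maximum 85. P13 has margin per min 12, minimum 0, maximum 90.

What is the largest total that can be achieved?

Meeting every minimum uses 15+15+10+10+10+0 = 60 min, leaving 60.
Highest margin per min first: P20 23 > P1 20 > P12 13 > P13 12 > P6 10 > P10 7.
Give P20 55 more to hit its cap of 65 → 5 left.
P1: +5 (room for 75) → 15. Pool exhausted.
Total = 13×15 + 10×15 + 7×10 + 23×65 + 20×15 = 2210.

2210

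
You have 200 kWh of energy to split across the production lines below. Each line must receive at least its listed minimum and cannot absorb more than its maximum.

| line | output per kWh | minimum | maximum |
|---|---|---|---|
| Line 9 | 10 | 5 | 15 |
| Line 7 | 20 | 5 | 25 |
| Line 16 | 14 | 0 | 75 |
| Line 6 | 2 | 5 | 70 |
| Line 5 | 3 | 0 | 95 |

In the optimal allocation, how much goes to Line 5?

80

Meeting every minimum uses 5+5+0+5+0 = 15 kWh, leaving 185.
Highest output per kWh first: Line 7 20 > Line 16 14 > Line 9 10 > Line 5 3 > Line 6 2.
Line 7 takes 20 more to reach its cap of 25 → 165 left.
Line 16 takes 75 more to reach its cap of 75 → 90 left.
Line 9 takes 10 more to reach its cap of 15 → 80 left.
Line 5: +80 (room for 95) → 80. Pool exhausted.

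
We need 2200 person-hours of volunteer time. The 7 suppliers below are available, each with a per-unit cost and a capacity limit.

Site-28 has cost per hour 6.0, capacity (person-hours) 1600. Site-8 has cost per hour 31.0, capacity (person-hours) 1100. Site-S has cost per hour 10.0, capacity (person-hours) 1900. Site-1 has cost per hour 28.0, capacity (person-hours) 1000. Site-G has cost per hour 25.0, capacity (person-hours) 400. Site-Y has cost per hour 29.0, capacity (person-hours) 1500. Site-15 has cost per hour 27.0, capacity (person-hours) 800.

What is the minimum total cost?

Fill from the cheapest supplier first.
Site-28 at 6.0: take all 1600 person-hours → 600 still needed.
Take 600 from Site-S at 10.0 to finish.
Site-G, Site-15, Site-1, Site-Y, Site-8: unused.
Cost = 1600×6.0 + 600×10.0 = 15600.

15600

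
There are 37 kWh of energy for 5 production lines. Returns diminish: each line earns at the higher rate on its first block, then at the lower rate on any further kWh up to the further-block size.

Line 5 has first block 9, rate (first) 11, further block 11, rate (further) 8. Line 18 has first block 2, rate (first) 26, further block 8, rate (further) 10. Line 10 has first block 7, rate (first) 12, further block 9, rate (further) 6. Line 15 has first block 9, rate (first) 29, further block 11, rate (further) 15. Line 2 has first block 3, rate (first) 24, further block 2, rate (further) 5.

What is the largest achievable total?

689

Treat each block as its own option and order by rate: Line 15/tier1 29 > Line 18/tier1 26 > Line 2/tier1 24 > Line 15/tier2 15 > Line 10/tier1 12 > Line 5/tier1 11 > Line 18/tier2 10 > Line 5/tier2 8 > Line 10/tier2 6 > Line 2/tier2 5.
Line 15 tier1 at 29: fill all 9 — 28 left.
Fill Line 18 tier1 block (2 at 26) — 26 left.
Line 2 tier1 at 24: fill all 3 — 23 left.
Fill Line 15 tier2 block (11 at 15) — 12 left.
Line 10 tier1 at 12: fill all 7 — 5 left.
5 remain; put them into Line 5 tier1 at 11.
Total = 29×9 + 26×2 + 24×3 + 15×11 + 12×7 + 11×5 = 689.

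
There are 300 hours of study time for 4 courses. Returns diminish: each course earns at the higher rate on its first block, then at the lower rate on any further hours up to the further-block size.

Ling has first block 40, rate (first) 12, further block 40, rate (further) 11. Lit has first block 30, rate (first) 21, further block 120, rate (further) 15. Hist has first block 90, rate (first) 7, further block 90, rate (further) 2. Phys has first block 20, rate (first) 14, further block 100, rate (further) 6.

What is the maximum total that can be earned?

3980

Rank every tier by rate: Lit/T1 21 > Lit/T2 15 > Phys/T1 14 > Ling/T1 12 > Ling/T2 11 > Hist/T1 7 > Phys/T2 6 > Hist/T2 2.
Fill Lit T1 block (30 at 21) ; 270 left.
Fill Lit T2 block (120 at 15) ; 150 left.
Fill Phys T1 block (20 at 14) ; 130 left.
Ling T1 at 12: fill all 40 ; 90 left.
Fill Ling T2 block (40 at 11) ; 50 left.
50 remain; put them into Hist T1 at 7.
Total = 21×30 + 15×120 + 14×20 + 12×40 + 11×40 + 7×50 = 3980.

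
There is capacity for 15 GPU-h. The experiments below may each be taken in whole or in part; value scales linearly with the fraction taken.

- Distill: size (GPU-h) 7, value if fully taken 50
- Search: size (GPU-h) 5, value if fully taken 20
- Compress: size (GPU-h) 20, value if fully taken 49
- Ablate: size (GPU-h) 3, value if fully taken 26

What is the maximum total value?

96

Rank by value-to-size ratio: Ablate 26/3≈8.67, Distill 50/7≈7.14, Search 20/5≈4, Compress 49/20≈2.45.
All 3 GPU-h of Ablate fit (value 26) → 12 remain.
Take all of Distill (7 GPU-h, value 50) → 5 GPU-h left.
All 5 GPU-h of Search fit (value 20) → 0 remain.
Total value = 96.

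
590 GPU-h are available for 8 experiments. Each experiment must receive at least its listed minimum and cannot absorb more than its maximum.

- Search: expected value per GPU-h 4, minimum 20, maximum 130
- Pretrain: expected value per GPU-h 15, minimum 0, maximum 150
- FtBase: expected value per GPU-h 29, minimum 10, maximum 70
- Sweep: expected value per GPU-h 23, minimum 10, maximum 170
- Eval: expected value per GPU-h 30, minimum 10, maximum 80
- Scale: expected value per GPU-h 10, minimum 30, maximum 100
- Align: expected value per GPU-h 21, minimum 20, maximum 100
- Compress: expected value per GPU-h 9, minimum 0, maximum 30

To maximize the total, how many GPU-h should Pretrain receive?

Meeting every minimum uses 20+0+10+10+10+30+20+0 = 100 GPU-h, leaving 490.
Rank by expected value per GPU-h: Eval 30 > FtBase 29 > Sweep 23 > Align 21 > Pretrain 15 > Scale 10 > Compress 9 > Search 4.
Give Eval 70 more to hit its cap of 80 ; 420 left.
FtBase takes 60 more to reach its cap of 70 ; 360 left.
Sweep takes 160 more to reach its cap of 170 ; 200 left.
Give Align 80 more to hit its cap of 100 ; 120 left.
Pretrain has room for 150 more but only 120 remain, so it gets 120.

120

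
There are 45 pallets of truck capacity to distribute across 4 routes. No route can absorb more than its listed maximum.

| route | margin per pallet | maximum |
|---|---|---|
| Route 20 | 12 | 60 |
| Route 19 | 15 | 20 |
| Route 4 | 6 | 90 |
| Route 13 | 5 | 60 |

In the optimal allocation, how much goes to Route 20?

Rank by margin per pallet: Route 19 15 > Route 20 12 > Route 4 6 > Route 13 5.
Route 19 takes 20 to reach its cap of 20 ; 25 left.
Only 25 left; Route 20 takes them to reach 25.

25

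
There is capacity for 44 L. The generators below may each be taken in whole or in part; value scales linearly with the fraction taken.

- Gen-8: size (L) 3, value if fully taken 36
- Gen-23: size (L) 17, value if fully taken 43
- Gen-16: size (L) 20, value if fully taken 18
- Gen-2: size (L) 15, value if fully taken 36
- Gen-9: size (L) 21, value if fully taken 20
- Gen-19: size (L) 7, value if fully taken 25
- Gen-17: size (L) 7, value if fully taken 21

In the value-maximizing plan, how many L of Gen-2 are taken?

Sort by value density: Gen-8 36/3≈12, Gen-19 25/7≈3.57, Gen-17 21/7≈3, Gen-23 43/17≈2.53, Gen-2 36/15≈2.4, Gen-9 20/21≈0.952, Gen-16 18/20≈0.9.
All 3 L of Gen-8 fit (value 36) → 41 remain.
Take all of Gen-19 (7 L, value 25) → 34 L left.
Take all of Gen-17 (7 L, value 21) → 27 L left.
Gen-23: take in full, 17 L for value 43 → 10 left.
Only 10 L remain; take 10/15 of Gen-2 for value 36×10/15 = 24.

10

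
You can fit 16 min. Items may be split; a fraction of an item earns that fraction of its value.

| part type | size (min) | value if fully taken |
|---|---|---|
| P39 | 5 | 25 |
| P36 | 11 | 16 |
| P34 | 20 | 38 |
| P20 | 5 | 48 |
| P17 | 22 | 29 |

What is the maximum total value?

Sort by value density: P20 48/5≈9.6, P39 25/5≈5, P34 38/20≈1.9, P36 16/11≈1.45, P17 29/22≈1.32.
All 5 min of P20 fit (value 48) ; 11 remain.
Take all of P39 (5 min, value 25) ; 6 min left.
6 min left: a 6/20 share of P34 gives 38×6/20 = 11.4.
Total value = 84.4.

84.4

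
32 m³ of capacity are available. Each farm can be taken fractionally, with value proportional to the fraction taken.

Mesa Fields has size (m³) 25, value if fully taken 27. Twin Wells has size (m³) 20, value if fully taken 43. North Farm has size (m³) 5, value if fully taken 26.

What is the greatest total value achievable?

76.56

Rank by value-to-size ratio: North Farm 26/5≈5.2, Twin Wells 43/20≈2.15, Mesa Fields 27/25≈1.08.
Take all of North Farm (5 m³, value 26) → 27 m³ left.
Take all of Twin Wells (20 m³, value 43) → 7 m³ left.
Only 7 m³ remain; take 7/25 of Mesa Fields for value 27×7/25 = 7.56.
Total value = 76.56.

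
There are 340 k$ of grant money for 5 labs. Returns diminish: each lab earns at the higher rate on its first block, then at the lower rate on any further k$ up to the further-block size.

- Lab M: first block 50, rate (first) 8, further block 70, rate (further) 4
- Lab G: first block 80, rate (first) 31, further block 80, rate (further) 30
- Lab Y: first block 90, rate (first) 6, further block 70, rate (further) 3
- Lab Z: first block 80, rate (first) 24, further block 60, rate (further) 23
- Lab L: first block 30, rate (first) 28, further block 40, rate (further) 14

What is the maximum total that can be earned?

9160

Order all 10 blocks by rate: Lab G/tier1 31 > Lab G/tier2 30 > Lab L/tier1 28 > Lab Z/tier1 24 > Lab Z/tier2 23 > Lab L/tier2 14 > Lab M/tier1 8 > Lab Y/tier1 6 > Lab M/tier2 4 > Lab Y/tier2 3.
Lab G/tier1 (31): +80 → 260 left.
Fill Lab G tier2 block (80 at 30) → 180 left.
Lab L/tier1 (28): +30 → 150 left.
Lab Z tier1 at 24: fill all 80 → 70 left.
Fill Lab Z tier2 block (60 at 23) → 10 left.
Lab L/tier2: +10 of 40 at 14; pool empty.
Total = 31×80 + 30×80 + 28×30 + 24×80 + 23×60 + 14×10 = 9160.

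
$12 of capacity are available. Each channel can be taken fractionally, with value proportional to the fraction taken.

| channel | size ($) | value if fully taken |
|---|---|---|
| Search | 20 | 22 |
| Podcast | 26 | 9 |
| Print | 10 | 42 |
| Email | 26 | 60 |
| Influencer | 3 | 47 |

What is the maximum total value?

84.8

Best value per unit of size first: Influencer 47/3≈15.7, Print 42/10≈4.2, Email 60/26≈2.31, Search 22/20≈1.1, Podcast 9/26≈0.346.
Influencer: take in full, 3 $ for value 47 ; 9 left.
9 $ left: a 9/10 share of Print gives 42×9/10 = 37.8.
Total value = 84.8.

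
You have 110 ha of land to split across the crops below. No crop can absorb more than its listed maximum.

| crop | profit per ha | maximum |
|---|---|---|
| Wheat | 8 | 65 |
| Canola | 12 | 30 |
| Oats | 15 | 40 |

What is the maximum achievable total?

1280

Rank by profit per ha: Oats 15 > Canola 12 > Wheat 8.
Oats: +40 to 40 (cap) ; 70 left.
Give Canola 30 to hit its cap of 30 ; 40 left.
Wheat: +40 (room for 65) → 40. Pool exhausted.
Total = 8×40 + 12×30 + 15×40 = 1280.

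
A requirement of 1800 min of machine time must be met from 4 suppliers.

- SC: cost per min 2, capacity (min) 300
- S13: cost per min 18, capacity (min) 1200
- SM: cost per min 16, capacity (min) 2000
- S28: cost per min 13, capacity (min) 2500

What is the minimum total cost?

20100

Cheapest first:
SC at 2: take all 300 min ; 1500 still needed.
S28 at 13: take 1500 of its 2500 ; requirement met.
SM, S13: unused.
Cost = 300×2 + 1500×13 = 20100.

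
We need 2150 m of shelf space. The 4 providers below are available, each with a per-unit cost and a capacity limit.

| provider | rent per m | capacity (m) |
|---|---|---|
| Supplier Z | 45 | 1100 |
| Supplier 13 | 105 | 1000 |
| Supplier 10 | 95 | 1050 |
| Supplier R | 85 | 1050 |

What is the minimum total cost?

138750

Cheapest first:
Supplier Z (45): use full 1100 — 1050 m to go.
Take 1050 from Supplier R at 85 — need 0 more.
Supplier 10, Supplier 13: unused.
Cost = 1100×45 + 1050×85 = 138750.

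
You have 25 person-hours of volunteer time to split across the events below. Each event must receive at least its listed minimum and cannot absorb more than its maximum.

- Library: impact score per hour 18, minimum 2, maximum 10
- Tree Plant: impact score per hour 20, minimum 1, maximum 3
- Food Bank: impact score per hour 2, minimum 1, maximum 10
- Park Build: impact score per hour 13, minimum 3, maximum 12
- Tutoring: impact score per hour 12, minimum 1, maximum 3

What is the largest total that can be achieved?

Meeting every minimum uses 2+1+1+3+1 = 8 person-hours, leaving 17.
Order the events by impact score per hour: Tree Plant 20 > Library 18 > Park Build 13 > Tutoring 12 > Food Bank 2.
Tree Plant takes 2 more to reach its cap of 3 ; 15 left.
Library takes 8 more to reach its cap of 10 ; 7 left.
Park Build has room for 9 more but only 7 remain, so it gets 10.
Total = 18×10 + 20×3 + 2×1 + 13×10 + 12×1 = 384.

384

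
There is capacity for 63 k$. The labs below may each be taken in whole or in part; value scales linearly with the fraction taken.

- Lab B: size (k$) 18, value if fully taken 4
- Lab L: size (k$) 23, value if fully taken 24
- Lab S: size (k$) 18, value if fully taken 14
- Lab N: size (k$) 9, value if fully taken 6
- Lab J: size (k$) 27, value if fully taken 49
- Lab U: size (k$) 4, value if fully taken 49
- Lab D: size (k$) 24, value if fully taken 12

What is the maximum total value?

129

Sort by value density: Lab U 49/4≈12.2, Lab J 49/27≈1.81, Lab L 24/23≈1.04, Lab S 14/18≈0.778, Lab N 6/9≈0.667, Lab D 12/24≈0.5, Lab B 4/18≈0.222.
Take all of Lab U (4 k$, value 49) — 59 k$ left.
Lab J: take in full, 27 k$ for value 49 — 32 left.
Take all of Lab L (23 k$, value 24) — 9 k$ left.
Only 9 k$ remain; take 9/18 of Lab S for value 14×9/18 = 7.
Total value = 129.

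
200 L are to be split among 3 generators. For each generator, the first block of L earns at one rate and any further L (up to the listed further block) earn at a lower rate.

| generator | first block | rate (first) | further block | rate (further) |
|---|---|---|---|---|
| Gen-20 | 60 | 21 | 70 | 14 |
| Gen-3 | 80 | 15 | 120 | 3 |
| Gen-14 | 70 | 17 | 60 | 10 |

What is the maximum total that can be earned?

3500

Rank every tier by rate: Gen-20/tier1 21 > Gen-14/tier1 17 > Gen-3/tier1 15 > Gen-20/tier2 14 > Gen-14/tier2 10 > Gen-3/tier2 3.
Fill Gen-20 tier1 block (60 at 21) ; 140 left.
Gen-14 tier1 at 17: fill all 70 ; 70 left.
Gen-3/tier1: +70 of 80 at 15; pool empty.
Total = 21×60 + 17×70 + 15×70 = 3500.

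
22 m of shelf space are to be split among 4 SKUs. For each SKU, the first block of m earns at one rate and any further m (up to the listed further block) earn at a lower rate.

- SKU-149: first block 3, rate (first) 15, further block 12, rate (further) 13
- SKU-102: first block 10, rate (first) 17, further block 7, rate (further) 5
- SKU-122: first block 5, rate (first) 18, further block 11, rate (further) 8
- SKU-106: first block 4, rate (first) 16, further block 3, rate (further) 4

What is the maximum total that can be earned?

369

Order all 8 blocks by rate: SKU-122/first 18 > SKU-102/first 17 > SKU-106/first 16 > SKU-149/first 15 > SKU-149/second 13 > SKU-122/second 8 > SKU-102/second 5 > SKU-106/second 4.
SKU-122 first at 18: fill all 5 → 17 left.
Fill SKU-102 first block (10 at 17) → 7 left.
Fill SKU-106 first block (4 at 16) → 3 left.
Fill SKU-149 first block (3 at 15) → 0 left.
Total = 18×5 + 17×10 + 16×4 + 15×3 = 369.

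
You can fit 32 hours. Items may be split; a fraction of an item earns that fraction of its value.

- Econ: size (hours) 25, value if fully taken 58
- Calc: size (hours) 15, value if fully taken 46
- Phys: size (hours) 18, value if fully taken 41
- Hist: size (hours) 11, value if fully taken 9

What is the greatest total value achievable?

85.44

Best value per unit of size first: Calc 46/15≈3.07, Econ 58/25≈2.32, Phys 41/18≈2.28, Hist 9/11≈0.818.
Take all of Calc (15 hours, value 46) — 17 hours left.
Only 17 hours remain; take 17/25 of Econ for value 58×17/25 = 39.44.
Total value = 85.44.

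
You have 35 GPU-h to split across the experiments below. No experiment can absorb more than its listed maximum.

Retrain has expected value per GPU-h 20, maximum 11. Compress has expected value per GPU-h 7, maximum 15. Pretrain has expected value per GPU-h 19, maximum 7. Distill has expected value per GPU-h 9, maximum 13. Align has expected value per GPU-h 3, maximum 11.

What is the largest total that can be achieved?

Order the experiments by expected value per GPU-h: Retrain 20 > Pretrain 19 > Distill 9 > Compress 7 > Align 3.
Retrain takes 11 to reach its cap of 11 — 24 left.
Pretrain takes 7 to reach its cap of 7 — 17 left.
Distill takes 13 to reach its cap of 13 — 4 left.
Compress: +4 (room for 15) → 4. Pool exhausted.
Total = 20×11 + 7×4 + 19×7 + 9×13 = 498.

498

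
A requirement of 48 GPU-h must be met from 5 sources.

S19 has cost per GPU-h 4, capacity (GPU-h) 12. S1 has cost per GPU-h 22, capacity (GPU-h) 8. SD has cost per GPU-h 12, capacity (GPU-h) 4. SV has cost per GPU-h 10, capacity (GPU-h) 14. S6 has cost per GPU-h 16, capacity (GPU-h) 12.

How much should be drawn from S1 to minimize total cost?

6

Cheapest first:
S19 at 4: take all 12 GPU-h ; 36 still needed.
SV (10): use full 14 ; 22 GPU-h to go.
SD at 12: take all 4 GPU-h ; 18 still needed.
S6 (16): use full 12 ; 6 GPU-h to go.
S1 at 22: take 6 of its 8 ; requirement met.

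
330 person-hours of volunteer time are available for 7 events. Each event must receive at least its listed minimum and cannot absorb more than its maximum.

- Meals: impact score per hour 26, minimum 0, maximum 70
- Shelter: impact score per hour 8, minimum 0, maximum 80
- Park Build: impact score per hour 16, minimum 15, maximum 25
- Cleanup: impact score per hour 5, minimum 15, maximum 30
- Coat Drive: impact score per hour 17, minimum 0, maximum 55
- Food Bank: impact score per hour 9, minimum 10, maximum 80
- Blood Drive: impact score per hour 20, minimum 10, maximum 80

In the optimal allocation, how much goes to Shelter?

5

Meeting every minimum uses 0+0+15+15+0+10+10 = 50 person-hours, leaving 280.
Rank by impact score per hour: Meals 26 > Blood Drive 20 > Coat Drive 17 > Park Build 16 > Food Bank 9 > Shelter 8 > Cleanup 5.
Meals takes 70 more to reach its cap of 70 → 210 left.
Blood Drive: +70 to 80 (cap) → 140 left.
Coat Drive: +55 to 55 (cap) → 85 left.
Park Build takes 10 more to reach its cap of 25 → 75 left.
Give Food Bank 70 more to hit its cap of 80 → 5 left.
Shelter has room for 80 more but only 5 remain, so it gets 5.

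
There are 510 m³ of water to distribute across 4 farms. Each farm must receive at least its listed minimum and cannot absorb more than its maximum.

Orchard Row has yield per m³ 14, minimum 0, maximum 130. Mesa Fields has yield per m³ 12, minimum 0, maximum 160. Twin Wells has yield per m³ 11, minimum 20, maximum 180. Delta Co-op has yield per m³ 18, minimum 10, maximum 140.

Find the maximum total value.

Meeting every minimum uses 0+0+20+10 = 30 m³, leaving 480.
Order the farms by yield per m³: Delta Co-op 18 > Orchard Row 14 > Mesa Fields 12 > Twin Wells 11.
Give Delta Co-op 130 more to hit its cap of 140 → 350 left.
Give Orchard Row 130 more to hit its cap of 130 → 220 left.
Mesa Fields: +160 to 160 (cap) → 60 left.
Only 60 left; Twin Wells takes them to reach 80.
Total = 14×130 + 12×160 + 11×80 + 18×140 = 7140.

7140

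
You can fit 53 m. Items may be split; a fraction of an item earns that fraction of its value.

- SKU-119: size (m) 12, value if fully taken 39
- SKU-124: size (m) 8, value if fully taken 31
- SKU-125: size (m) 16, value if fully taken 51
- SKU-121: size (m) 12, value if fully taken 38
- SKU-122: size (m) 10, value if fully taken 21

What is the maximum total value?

169.5

Rank by value-to-size ratio: SKU-124 31/8≈3.88, SKU-119 39/12≈3.25, SKU-125 51/16≈3.19, SKU-121 38/12≈3.17, SKU-122 21/10≈2.1.
All 8 m of SKU-124 fit (value 31) — 45 remain.
All 12 m of SKU-119 fit (value 39) — 33 remain.
All 16 m of SKU-125 fit (value 51) — 17 remain.
SKU-121: take in full, 12 m for value 38 — 5 left.
Only 5 m remain; take 5/10 of SKU-122 for value 21×5/10 = 10.5.
Total value = 169.5.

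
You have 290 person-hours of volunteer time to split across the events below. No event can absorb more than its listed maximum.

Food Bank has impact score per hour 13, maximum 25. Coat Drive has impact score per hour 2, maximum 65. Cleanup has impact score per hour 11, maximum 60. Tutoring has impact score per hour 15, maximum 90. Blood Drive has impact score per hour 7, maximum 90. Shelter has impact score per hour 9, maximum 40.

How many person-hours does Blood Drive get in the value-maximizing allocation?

Rank by impact score per hour: Tutoring 15 > Food Bank 13 > Cleanup 11 > Shelter 9 > Blood Drive 7 > Coat Drive 2.
Tutoring takes 90 to reach its cap of 90 → 200 left.
Food Bank: +25 to 25 (cap) → 175 left.
Cleanup takes 60 to reach its cap of 60 → 115 left.
Give Shelter 40 to hit its cap of 40 → 75 left.
Blood Drive: +75 (room for 90) → 75. Pool exhausted.

75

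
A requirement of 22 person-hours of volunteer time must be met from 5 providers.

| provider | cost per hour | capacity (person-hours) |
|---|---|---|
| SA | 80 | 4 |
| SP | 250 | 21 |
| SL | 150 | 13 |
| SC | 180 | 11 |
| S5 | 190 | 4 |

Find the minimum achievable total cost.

3170

Cheapest first:
SA (80): use full 4 ; 18 person-hours to go.
SL at 150: take all 13 person-hours ; 5 still needed.
Take 5 from SC at 180 to finish.
S5, SP: unused.
Cost = 4×80 + 13×150 + 5×180 = 3170.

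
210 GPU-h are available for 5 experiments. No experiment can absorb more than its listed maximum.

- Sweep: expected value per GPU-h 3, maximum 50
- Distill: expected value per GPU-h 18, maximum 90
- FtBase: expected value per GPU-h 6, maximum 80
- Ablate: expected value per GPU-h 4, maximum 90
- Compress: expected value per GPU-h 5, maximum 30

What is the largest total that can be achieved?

Order the experiments by expected value per GPU-h: Distill 18 > FtBase 6 > Compress 5 > Ablate 4 > Sweep 3.
Distill takes 90 to reach its cap of 90 → 120 left.
Give FtBase 80 to hit its cap of 80 → 40 left.
Compress: +30 to 30 (cap) → 10 left.
Ablate: +10 (room for 90) → 10. Pool exhausted.
Total = 18×90 + 6×80 + 4×10 + 5×30 = 2290.

2290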